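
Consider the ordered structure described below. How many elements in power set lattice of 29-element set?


Power set = 2^n.
2^29 = 536870912


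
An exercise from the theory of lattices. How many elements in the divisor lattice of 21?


Divisors of 21: [1, 3, 7, 21]
Count: 4


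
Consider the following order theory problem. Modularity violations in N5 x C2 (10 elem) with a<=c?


Modular law: if a <= c then a v (b ^ c) = (a v b) ^ c.
Check all triples (a,b,c) with a <= c among 10 elements.
  e.g. a=(a,0), b=(c,0), c=(b,0): lhs=(a,0) != rhs=(b,0)
  e.g. a=(a,0), b=(c,1), c=(b,0): lhs=(a,0) != rhs=(b,0)
Total violating triples: 6


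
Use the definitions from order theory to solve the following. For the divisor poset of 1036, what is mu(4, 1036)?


In a divisor lattice, mu(a,b) = mu(b/a) where mu is the classical Mobius function.
b/a = 1036/4 = 259
Prime factorization of 259: primes [7, 37]
259 is squarefree with 2 prime factor(s), so mu(259) = (-1)^2 = 1


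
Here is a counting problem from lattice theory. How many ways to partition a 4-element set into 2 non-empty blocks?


S(n,k) = k*S(n-1,k) + S(n-1,k-1).
S(3,2) = 3, S(3,1) = 1
S(4,2) = 2*3 + 1 = 6 + 1
S(4,2) = 7


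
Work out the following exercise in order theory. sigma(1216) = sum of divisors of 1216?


sigma(n) = sum of divisors.
Divisors of 1216: [1, 2, 4, 8, 16, 19, 32, 38, 64, 76, 152, 304, 608, 1216]
Sum = 2540


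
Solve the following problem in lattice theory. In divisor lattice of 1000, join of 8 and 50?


In a divisor lattice, join = lcm (least common multiple).
gcd(8,50) = 2
lcm(8,50) = 8*50/gcd = 400/2 = 200


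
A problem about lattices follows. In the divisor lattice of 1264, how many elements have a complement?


An element a is complemented if some b has a meet b = bottom, a join b = top.
a is complemented iff gcd(a, n/a)=1, i.e. a is a unitary divisor of 1264.
Complemented elements: 1, 16, 79, 1264
Count: 4


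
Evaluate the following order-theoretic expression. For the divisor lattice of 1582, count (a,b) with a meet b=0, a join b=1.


Complement pair (a,b): a meet b = bottom, a join b = top.
Here: gcd(a,b)=1 and lcm(a,b)=1582, i.e. a*b=1582 with a,b coprime.
Pairs found: (1,1582), (2,791), (7,226), (14,113), ... (4 more)
Total ordered pairs: 8


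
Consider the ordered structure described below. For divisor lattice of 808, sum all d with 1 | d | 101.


Interval [1,101] in divisors of 808: [1, 101]
Sum = 102


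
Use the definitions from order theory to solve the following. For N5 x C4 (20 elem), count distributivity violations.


Distributive law: a ^ (b v c) = (a ^ b) v (a ^ c).
Check all 20^3 = 8000 ordered triples (a,b,c).
  e.g. a=(b,0), b=(a,0), c=(c,0): lhs=(b,0) != rhs=(a,0)
  e.g. a=(b,0), b=(a,0), c=(c,1): lhs=(b,0) != rhs=(a,0)
Total violating triples: 128


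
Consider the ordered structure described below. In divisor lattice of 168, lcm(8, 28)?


Join=lcm.
gcd(8,28)=4
lcm=56


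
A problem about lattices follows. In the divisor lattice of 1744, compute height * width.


Height = length of longest chain minus 1; width = size of largest antichain.
A maximum chain: 1 | 109 | 218 | 436 | 872 | 1744  (height 5).
A maximum antichain: {2, 109}  (width 2).
Product = 5 * 2 = 10


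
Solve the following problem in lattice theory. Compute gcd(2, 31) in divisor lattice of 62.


In a divisor lattice, meet = gcd (greatest common divisor).
By Euclidean algorithm or factoring: gcd(2,31) = 1


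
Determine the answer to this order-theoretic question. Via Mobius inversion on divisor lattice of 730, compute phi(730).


phi(n) = n * prod_{p|n} (1 - 1/p).
Prime divisors of 730: [2, 5, 73]
phi(730) = 730 * (1 - 1/2) * (1 - 1/5) * (1 - 1/73)
phi(730) = 288


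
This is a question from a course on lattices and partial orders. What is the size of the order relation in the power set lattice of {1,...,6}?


The order relation is {(a,b) : a <= b}, reflexive so it includes (a,a).
Examples: ({},{}), ({},{1,2}), ({},{1,2,3}), ({},{1,2,3,4}), ({},{1,2,3,4,5}), ...
Total ordered pairs: 729


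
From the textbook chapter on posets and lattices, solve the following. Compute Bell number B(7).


B(n) = number of set partitions of an n-element set.
B(n) satisfies the recurrence: B(n+1) = sum_k C(n,k)*B(k).
B(7) = 877


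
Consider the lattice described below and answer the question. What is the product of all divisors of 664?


Divisors of 664: [1, 2, 4, 8, 83, 166, 332, 664]
Product = n^(d(n)/2) = 664^(8/2)
Product = 194389282816


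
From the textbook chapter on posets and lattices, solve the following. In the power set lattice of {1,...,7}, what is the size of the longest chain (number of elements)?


A chain is a totally ordered subset; we count the number of elements in a maximum chain.
Compute, for each element x, the size of the longest chain ending at x:
  {}: 1
  {1}: 2
  {2}: 2
  {3}: 2
  {4}: 2
  {5}: 2
  ...
A maximum chain: {} < {1} < {1,2} < {1,2,3} < {1,2,3,4} < {1,2,3,4,5} < {1,2,3,4,5,6} < {1,2,3,4,5,6,7}
Number of elements in the longest chain: 8


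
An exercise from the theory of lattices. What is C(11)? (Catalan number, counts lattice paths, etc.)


C(n) = C(2n, n) / (n+1).
C(22, 11) = 705432
C(11) = 705432 / 12 = 58786


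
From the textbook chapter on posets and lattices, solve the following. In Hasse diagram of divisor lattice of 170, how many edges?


A cover relation a -< b holds when a < b with no c strictly between.
Cover relations:
  1 -< 2
  1 -< 5
  1 -< 17
  2 -< 10
  2 -< 34
  5 -< 10
  5 -< 85
  10 -< 170
  ...4 more
Total: 12


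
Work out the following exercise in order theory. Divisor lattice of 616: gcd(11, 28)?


Meet=gcd.
gcd(11,28)=1


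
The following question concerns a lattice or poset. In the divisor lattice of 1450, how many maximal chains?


A maximal chain goes from the minimum element to a maximal element via cover relations.
Counting all min-to-max paths in the cover graph.
Total maximal chains: 12


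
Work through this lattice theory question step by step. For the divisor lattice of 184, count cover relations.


A cover relation a -< b holds when a < b with no c strictly between.
Cover relations:
  1 -< 2
  1 -< 23
  2 -< 4
  2 -< 46
  4 -< 8
  4 -< 92
  8 -< 184
  23 -< 46
  ...2 more
Total: 10


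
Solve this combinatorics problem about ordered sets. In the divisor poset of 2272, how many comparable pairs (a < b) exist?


A comparable pair {a,b} has a < b or b < a in the order.
Count unordered pairs where one element is strictly below the other.
Examples: {1,2}, {1,4}, {1,8}, {1,16}, ...
Total comparable pairs: 51


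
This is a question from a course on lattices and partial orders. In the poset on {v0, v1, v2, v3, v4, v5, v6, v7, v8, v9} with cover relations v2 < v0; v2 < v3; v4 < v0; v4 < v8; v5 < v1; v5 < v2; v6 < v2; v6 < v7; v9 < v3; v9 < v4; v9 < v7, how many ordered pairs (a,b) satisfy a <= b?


The order relation is {(a,b) : a <= b}, reflexive so it includes (a,a).
Examples: (v0,v0), (v1,v1), (v2,v0), (v2,v2), (v2,v3), ...
Total ordered pairs: 27


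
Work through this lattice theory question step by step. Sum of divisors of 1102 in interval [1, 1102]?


Interval [1,1102] in divisors of 1102: [1, 2, 19, 29, 38, 58, 551, 1102]
Sum = 1800


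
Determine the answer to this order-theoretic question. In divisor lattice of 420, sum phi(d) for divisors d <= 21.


Divisors of 420 up to 21: [1, 2, 3, 4, 5, 6, 7, 10, 12, 14, 15, 20, 21]
phi values: [1, 1, 2, 2, 4, 2, 6, 4, 4, 6, 8, 8, 12]
Sum = 60


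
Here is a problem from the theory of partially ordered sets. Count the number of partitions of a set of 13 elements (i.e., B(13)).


B(n) = number of set partitions of an n-element set.
B(n) satisfies the recurrence: B(n+1) = sum_k C(n,k)*B(k).
B(13) = 27644437


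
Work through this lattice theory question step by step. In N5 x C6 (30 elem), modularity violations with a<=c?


Modular law: if a <= c then a v (b ^ c) = (a v b) ^ c.
Check all triples (a,b,c) with a <= c among 30 elements.
  e.g. a=(a,0), b=(c,0), c=(b,0): lhs=(a,0) != rhs=(b,0)
  e.g. a=(a,0), b=(c,1), c=(b,0): lhs=(a,0) != rhs=(b,0)
Total violating triples: 126


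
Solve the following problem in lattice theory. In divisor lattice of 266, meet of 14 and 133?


In a divisor lattice, meet = gcd (greatest common divisor).
By Euclidean algorithm or factoring: gcd(14,133) = 7


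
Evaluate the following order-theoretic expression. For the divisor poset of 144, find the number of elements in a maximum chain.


A chain is a totally ordered subset; we count the number of elements in a maximum chain.
Compute, for each element x, the size of the longest chain ending at x:
  1: 1
  2: 2
  3: 2
  4: 3
  9: 3
  6: 3
  ...
A maximum chain: 1 < 2 < 4 < 8 < 16 < 48 < 144
Number of elements in the longest chain: 7


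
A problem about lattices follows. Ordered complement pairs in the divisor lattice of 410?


Complement pair (a,b): a meet b = bottom, a join b = top.
Here: gcd(a,b)=1 and lcm(a,b)=410, i.e. a*b=410 with a,b coprime.
Pairs found: (1,410), (2,205), (5,82), (10,41), ... (4 more)
Total ordered pairs: 8


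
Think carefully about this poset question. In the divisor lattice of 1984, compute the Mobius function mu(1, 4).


In a divisor lattice, mu(a,b) = mu(b/a) where mu is the classical Mobius function.
b/a = 4/1 = 4
Prime factorization of 4: primes [2]
4 is not squarefree, so mu(4) = 0


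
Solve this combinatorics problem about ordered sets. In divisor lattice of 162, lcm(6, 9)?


Join=lcm.
gcd(6,9)=3
lcm=18


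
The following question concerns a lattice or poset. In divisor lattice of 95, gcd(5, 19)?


Meet=gcd.
gcd(5,19)=1


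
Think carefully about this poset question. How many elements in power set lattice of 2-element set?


Power set = 2^n.
2^2 = 4


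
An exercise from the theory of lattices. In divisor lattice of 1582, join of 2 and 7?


In a divisor lattice, join = lcm (least common multiple).
gcd(2,7) = 1
lcm(2,7) = 2*7/gcd = 14/1 = 14


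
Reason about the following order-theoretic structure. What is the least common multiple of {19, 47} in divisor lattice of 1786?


In a divisor lattice, join = lcm (least common multiple).
Compute lcm iteratively: start with first element, then lcm(current, next).
Elements: [19, 47]
lcm(19,47) = 893
Final lcm = 893


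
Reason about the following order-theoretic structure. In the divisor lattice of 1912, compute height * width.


Height = length of longest chain minus 1; width = size of largest antichain.
A maximum chain: 1 | 239 | 478 | 956 | 1912  (height 4).
A maximum antichain: {2, 239}  (width 2).
Product = 4 * 2 = 8


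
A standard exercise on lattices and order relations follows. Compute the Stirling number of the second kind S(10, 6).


S(n,k) = k*S(n-1,k) + S(n-1,k-1).
S(9,6) = 2646, S(9,5) = 6951
S(10,6) = 6*2646 + 6951 = 15876 + 6951
S(10,6) = 22827


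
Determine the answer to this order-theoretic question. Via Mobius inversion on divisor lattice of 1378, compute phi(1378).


phi(n) = n * prod_{p|n} (1 - 1/p).
Prime divisors of 1378: [2, 13, 53]
phi(1378) = 1378 * (1 - 1/2) * (1 - 1/13) * (1 - 1/53)
phi(1378) = 624


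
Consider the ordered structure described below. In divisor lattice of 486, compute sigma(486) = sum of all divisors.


sigma(n) = sum of divisors.
Divisors of 486: [1, 2, 3, 6, 9, 18, 27, 54, 81, 162, 243, 486]
Sum = 1092


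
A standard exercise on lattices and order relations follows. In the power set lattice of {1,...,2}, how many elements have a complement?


An element a is complemented if some b has a meet b = bottom, a join b = top.
every subset A has complement S\A, so all elements are complemented.
Complemented elements: {}, {1}, {2}, {1,2}
Count: 4


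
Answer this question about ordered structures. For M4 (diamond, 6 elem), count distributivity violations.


Distributive law: a ^ (b v c) = (a ^ b) v (a ^ c).
Check all 6^3 = 216 ordered triples (a,b,c).
  e.g. a=a1, b=a2, c=a3: lhs=a1 != rhs=0
  e.g. a=a1, b=a2, c=a4: lhs=a1 != rhs=0
Total violating triples: 24


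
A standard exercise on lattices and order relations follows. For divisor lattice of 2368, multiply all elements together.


Divisors of 2368: [1, 2, 4, 8, 16, 32, 37, 64, 74, 148, 296, 592, 1184, 2368]
Product = n^(d(n)/2) = 2368^(14/2)
Product = 417514811017344248184832


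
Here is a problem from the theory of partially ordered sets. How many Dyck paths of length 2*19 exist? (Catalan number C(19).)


C(n) = C(2n, n) / (n+1).
C(38, 19) = 35345263800
C(19) = 35345263800 / 20 = 1767263190


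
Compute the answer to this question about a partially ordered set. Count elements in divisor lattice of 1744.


Divisors of 1744: [1, 2, 4, 8, 16, 109, 218, 436, 872, 1744]
Count: 10


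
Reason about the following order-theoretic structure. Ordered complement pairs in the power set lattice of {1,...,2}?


Complement pair (a,b): a meet b = bottom, a join b = top.
Here: A intersect B = {} and A union B = {1,...,2}.
Pairs found: ({},{1,2}), ({1},{2}), ({2},{1}), ({1,2},{})
Total ordered pairs: 4


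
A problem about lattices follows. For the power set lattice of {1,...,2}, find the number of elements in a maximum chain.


A chain is a totally ordered subset; we count the number of elements in a maximum chain.
Compute, for each element x, the size of the longest chain ending at x:
  {}: 1
  {1}: 2
  {2}: 2
  {1,2}: 3
A maximum chain: {} < {1} < {1,2}
Number of elements in the longest chain: 3


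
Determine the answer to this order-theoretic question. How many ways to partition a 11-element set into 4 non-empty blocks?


S(n,k) = k*S(n-1,k) + S(n-1,k-1).
S(10,4) = 34105, S(10,3) = 9330
S(11,4) = 4*34105 + 9330 = 136420 + 9330
S(11,4) = 145750


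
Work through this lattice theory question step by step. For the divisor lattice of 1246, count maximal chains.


A maximal chain goes from the minimum element to a maximal element via cover relations.
Counting all min-to-max paths in the cover graph.
Total maximal chains: 6


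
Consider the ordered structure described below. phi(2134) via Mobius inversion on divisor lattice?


phi(n) = n * prod_{p|n} (1 - 1/p).
Prime divisors of 2134: [2, 11, 97]
phi(2134) = 2134 * (1 - 1/2) * (1 - 1/11) * (1 - 1/97)
phi(2134) = 960


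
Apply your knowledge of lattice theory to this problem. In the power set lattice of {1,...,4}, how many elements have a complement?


An element a is complemented if some b has a meet b = bottom, a join b = top.
every subset A has complement S\A, so all elements are complemented.
Complemented elements: {}, {1}, {2}, {3}, {4}, {1,2}, ... (10 more)
Count: 16


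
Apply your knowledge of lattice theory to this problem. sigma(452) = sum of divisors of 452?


sigma(n) = sum of divisors.
Divisors of 452: [1, 2, 4, 113, 226, 452]
Sum = 798


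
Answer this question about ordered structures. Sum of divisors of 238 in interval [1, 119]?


Interval [1,119] in divisors of 238: [1, 7, 17, 119]
Sum = 144


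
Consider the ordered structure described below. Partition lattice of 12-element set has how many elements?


B(n) = number of set partitions of an n-element set.
B(n) satisfies the recurrence: B(n+1) = sum_k C(n,k)*B(k).
B(12) = 4213597


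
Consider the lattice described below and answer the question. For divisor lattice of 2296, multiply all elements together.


Divisors of 2296: [1, 2, 4, 7, 8, 14, 28, 41, 56, 82, 164, 287, 328, 574, 1148, 2296]
Product = n^(d(n)/2) = 2296^(16/2)
Product = 772280501280116853950119936


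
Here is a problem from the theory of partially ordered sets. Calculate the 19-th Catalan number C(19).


C(n) = C(2n, n) / (n+1).
C(38, 19) = 35345263800
C(19) = 35345263800 / 20 = 1767263190


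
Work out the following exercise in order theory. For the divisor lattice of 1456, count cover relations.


A cover relation a -< b holds when a < b with no c strictly between.
Cover relations:
  1 -< 2
  1 -< 7
  1 -< 13
  2 -< 4
  2 -< 14
  2 -< 26
  4 -< 8
  4 -< 28
  ...28 more
Total: 36


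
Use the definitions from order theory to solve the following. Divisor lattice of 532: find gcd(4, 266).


In a divisor lattice, meet = gcd (greatest common divisor).
By Euclidean algorithm or factoring: gcd(4,266) = 2


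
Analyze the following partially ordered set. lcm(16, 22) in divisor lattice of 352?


Join=lcm.
gcd(16,22)=2
lcm=176


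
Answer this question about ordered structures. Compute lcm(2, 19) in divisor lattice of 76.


In a divisor lattice, join = lcm (least common multiple).
gcd(2,19) = 1
lcm(2,19) = 2*19/gcd = 38/1 = 38


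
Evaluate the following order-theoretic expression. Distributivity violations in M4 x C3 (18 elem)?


Distributive law: a ^ (b v c) = (a ^ b) v (a ^ c).
Check all 18^3 = 5832 ordered triples (a,b,c).
  e.g. a=(a1,0), b=(a2,0), c=(a3,0): lhs=(a1,0) != rhs=(0,0)
  e.g. a=(a1,0), b=(a2,0), c=(a3,1): lhs=(a1,0) != rhs=(0,0)
Total violating triples: 648


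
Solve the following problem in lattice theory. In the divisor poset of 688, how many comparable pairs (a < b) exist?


A comparable pair {a,b} has a < b or b < a in the order.
Count unordered pairs where one element is strictly below the other.
Examples: {1,2}, {1,4}, {1,8}, {1,16}, ...
Total comparable pairs: 35


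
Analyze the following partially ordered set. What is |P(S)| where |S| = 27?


Power set = 2^n.
2^27 = 134217728


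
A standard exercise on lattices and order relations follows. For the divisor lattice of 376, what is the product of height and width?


Height = length of longest chain minus 1; width = size of largest antichain.
A maximum chain: 1 | 47 | 94 | 188 | 376  (height 4).
A maximum antichain: {2, 47}  (width 2).
Product = 4 * 2 = 8


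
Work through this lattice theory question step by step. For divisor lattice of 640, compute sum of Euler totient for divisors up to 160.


Divisors of 640 up to 160: [1, 2, 4, 5, 8, 10, 16, 20, 32, 40, 64, 80, 128, 160]
phi values: [1, 1, 2, 4, 4, 4, 8, 8, 16, 16, 32, 32, 64, 64]
Sum = 256


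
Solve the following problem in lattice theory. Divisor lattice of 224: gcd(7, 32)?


Meet=gcd.
gcd(7,32)=1


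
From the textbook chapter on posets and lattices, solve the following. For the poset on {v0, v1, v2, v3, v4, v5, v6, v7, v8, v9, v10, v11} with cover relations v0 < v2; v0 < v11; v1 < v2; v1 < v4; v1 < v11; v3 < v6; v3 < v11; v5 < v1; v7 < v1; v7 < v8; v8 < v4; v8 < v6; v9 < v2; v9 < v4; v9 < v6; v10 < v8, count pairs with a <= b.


The order relation is {(a,b) : a <= b}, reflexive so it includes (a,a).
Examples: (v0,v0), (v0,v11), (v0,v2), (v1,v1), (v1,v11), ...
Total ordered pairs: 37


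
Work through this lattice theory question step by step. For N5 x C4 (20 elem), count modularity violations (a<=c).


Modular law: if a <= c then a v (b ^ c) = (a v b) ^ c.
Check all triples (a,b,c) with a <= c among 20 elements.
  e.g. a=(a,0), b=(c,0), c=(b,0): lhs=(a,0) != rhs=(b,0)
  e.g. a=(a,0), b=(c,1), c=(b,0): lhs=(a,0) != rhs=(b,0)
Total violating triples: 40


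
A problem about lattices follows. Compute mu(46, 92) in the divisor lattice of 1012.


In a divisor lattice, mu(a,b) = mu(b/a) where mu is the classical Mobius function.
b/a = 92/46 = 2
Prime factorization of 2: primes [2]
2 is squarefree with 1 prime factor(s), so mu(2) = (-1)^1 = -1


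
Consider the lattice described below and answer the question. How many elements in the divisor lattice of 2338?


Divisors of 2338: [1, 2, 7, 14, 167, 334, 1169, 2338]
Count: 8


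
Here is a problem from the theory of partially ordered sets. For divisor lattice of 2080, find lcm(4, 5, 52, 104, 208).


In a divisor lattice, join = lcm (least common multiple).
Compute lcm iteratively: start with first element, then lcm(current, next).
Elements: [4, 5, 52, 104, 208]
lcm(4,5) = 20
lcm(20,52) = 260
lcm(260,104) = 520
lcm(520,208) = 1040
Final lcm = 1040


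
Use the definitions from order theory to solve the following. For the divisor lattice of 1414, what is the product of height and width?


Height = length of longest chain minus 1; width = size of largest antichain.
A maximum chain: 1 | 101 | 707 | 1414  (height 3).
A maximum antichain: {2, 7, 101}  (width 3).
Product = 3 * 3 = 9


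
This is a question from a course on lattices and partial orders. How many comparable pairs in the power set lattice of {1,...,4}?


A comparable pair {a,b} has a < b or b < a in the order.
Count unordered pairs where one element is strictly below the other.
Examples: {{},{1}}, {{},{2}}, {{},{3}}, {{},{4}}, ...
Total comparable pairs: 65


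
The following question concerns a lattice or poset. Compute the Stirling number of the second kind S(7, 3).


S(n,k) = k*S(n-1,k) + S(n-1,k-1).
S(6,3) = 90, S(6,2) = 31
S(7,3) = 3*90 + 31 = 270 + 31
S(7,3) = 301


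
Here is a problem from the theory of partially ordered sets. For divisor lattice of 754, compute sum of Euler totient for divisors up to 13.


Divisors of 754 up to 13: [1, 2, 13]
phi values: [1, 1, 12]
Sum = 14


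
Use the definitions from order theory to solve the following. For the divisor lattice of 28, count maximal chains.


A maximal chain goes from the minimum element to a maximal element via cover relations.
Counting all min-to-max paths in the cover graph.
Total maximal chains: 3


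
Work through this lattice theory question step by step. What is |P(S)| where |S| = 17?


Power set = 2^n.
2^17 = 131072


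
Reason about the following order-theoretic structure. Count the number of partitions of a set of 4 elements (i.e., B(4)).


B(n) = number of set partitions of an n-element set.
B(n) satisfies the recurrence: B(n+1) = sum_k C(n,k)*B(k).
B(4) = 15


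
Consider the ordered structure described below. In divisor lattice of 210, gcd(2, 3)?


Meet=gcd.
gcd(2,3)=1


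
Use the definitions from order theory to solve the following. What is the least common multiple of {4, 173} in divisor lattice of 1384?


In a divisor lattice, join = lcm (least common multiple).
Compute lcm iteratively: start with first element, then lcm(current, next).
Elements: [4, 173]
lcm(4,173) = 692
Final lcm = 692


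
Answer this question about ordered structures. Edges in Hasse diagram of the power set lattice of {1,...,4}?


A cover relation a -< b holds when a < b with no c strictly between.
Cover relations:
  {} -< {1}
  {} -< {2}
  {} -< {3}
  {} -< {4}
  {1} -< {1,2}
  {1} -< {1,3}
  {1} -< {1,4}
  {2} -< {1,2}
  ...24 more
Total: 32


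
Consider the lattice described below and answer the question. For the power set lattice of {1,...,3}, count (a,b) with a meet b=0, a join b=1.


Complement pair (a,b): a meet b = bottom, a join b = top.
Here: A intersect B = {} and A union B = {1,...,3}.
Pairs found: ({},{1,2,3}), ({1},{2,3}), ({2},{1,3}), ({3},{1,2}), ... (4 more)
Total ordered pairs: 8


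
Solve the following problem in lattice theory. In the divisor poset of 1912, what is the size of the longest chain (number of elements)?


A chain is a totally ordered subset; we count the number of elements in a maximum chain.
Compute, for each element x, the size of the longest chain ending at x:
  1: 1
  2: 2
  239: 2
  4: 3
  8: 4
  478: 3
  ...
A maximum chain: 1 < 2 < 4 < 8 < 1912
Number of elements in the longest chain: 5


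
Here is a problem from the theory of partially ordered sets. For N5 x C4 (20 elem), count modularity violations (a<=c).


Modular law: if a <= c then a v (b ^ c) = (a v b) ^ c.
Check all triples (a,b,c) with a <= c among 20 elements.
  e.g. a=(a,0), b=(c,0), c=(b,0): lhs=(a,0) != rhs=(b,0)
  e.g. a=(a,0), b=(c,1), c=(b,0): lhs=(a,0) != rhs=(b,0)
Total violating triples: 40


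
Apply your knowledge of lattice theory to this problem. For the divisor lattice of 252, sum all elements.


sigma(n) = sum of divisors.
Divisors of 252: [1, 2, 3, 4, 6, 7, 9, 12, 14, 18, 21, 28, 36, 42, 63, 84, 126, 252]
Sum = 728


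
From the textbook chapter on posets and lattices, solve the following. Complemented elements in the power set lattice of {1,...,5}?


An element a is complemented if some b has a meet b = bottom, a join b = top.
every subset A has complement S\A, so all elements are complemented.
Complemented elements: {}, {1}, {2}, {3}, {4}, {5}, ... (26 more)
Count: 32


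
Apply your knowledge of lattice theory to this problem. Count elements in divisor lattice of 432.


Divisors of 432: [1, 2, 3, 4, 6, 8, 9, 12, 16, 18, 24, 27, 36, 48, 54, 72, 108, 144, 216, 432]
Count: 20


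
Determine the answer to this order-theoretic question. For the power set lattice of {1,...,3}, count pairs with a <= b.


The order relation is {(a,b) : a <= b}, reflexive so it includes (a,a).
Examples: ({},{}), ({},{1,2}), ({},{1,2,3}), ({},{1,3}), ({},{1}), ...
Total ordered pairs: 27


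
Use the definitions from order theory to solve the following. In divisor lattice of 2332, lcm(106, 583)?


Join=lcm.
gcd(106,583)=53
lcm=1166


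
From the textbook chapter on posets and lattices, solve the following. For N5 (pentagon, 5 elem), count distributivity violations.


Distributive law: a ^ (b v c) = (a ^ b) v (a ^ c).
Check all 5^3 = 125 ordered triples (a,b,c).
  e.g. a=b, b=a, c=c: lhs=b != rhs=a
  e.g. a=b, b=c, c=a: lhs=b != rhs=a
Total violating triples: 2


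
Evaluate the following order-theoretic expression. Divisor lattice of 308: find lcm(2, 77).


In a divisor lattice, join = lcm (least common multiple).
gcd(2,77) = 1
lcm(2,77) = 2*77/gcd = 154/1 = 154


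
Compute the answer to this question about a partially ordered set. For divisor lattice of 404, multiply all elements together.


Divisors of 404: [1, 2, 4, 101, 202, 404]
Product = n^(d(n)/2) = 404^(6/2)
Product = 65939264


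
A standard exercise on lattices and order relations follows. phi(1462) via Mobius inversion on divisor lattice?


phi(n) = n * prod_{p|n} (1 - 1/p).
Prime divisors of 1462: [2, 17, 43]
phi(1462) = 1462 * (1 - 1/2) * (1 - 1/17) * (1 - 1/43)
phi(1462) = 672


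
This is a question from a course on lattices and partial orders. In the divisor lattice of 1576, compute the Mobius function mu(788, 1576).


In a divisor lattice, mu(a,b) = mu(b/a) where mu is the classical Mobius function.
b/a = 1576/788 = 2
Prime factorization of 2: primes [2]
2 is squarefree with 1 prime factor(s), so mu(2) = (-1)^1 = -1


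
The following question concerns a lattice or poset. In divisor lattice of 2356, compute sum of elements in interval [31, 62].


Interval [31,62] in divisors of 2356: [31, 62]
Sum = 93


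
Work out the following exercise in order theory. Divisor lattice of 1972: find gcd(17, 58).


In a divisor lattice, meet = gcd (greatest common divisor).
By Euclidean algorithm or factoring: gcd(17,58) = 1


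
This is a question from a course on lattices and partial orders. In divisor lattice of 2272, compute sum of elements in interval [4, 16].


Interval [4,16] in divisors of 2272: [4, 8, 16]
Sum = 28


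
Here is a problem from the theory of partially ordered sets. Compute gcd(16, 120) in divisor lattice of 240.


In a divisor lattice, meet = gcd (greatest common divisor).
By Euclidean algorithm or factoring: gcd(16,120) = 8


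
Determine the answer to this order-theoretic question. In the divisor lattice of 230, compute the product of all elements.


Divisors of 230: [1, 2, 5, 10, 23, 46, 115, 230]
Product = n^(d(n)/2) = 230^(8/2)
Product = 2798410000


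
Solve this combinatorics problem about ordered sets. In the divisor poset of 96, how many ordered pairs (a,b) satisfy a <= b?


The order relation is {(a,b) : a <= b}, reflexive so it includes (a,a).
Examples: (1,1), (1,12), (1,16), (1,2), (1,24), ...
Total ordered pairs: 63


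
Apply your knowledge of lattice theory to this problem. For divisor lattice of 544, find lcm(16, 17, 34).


In a divisor lattice, join = lcm (least common multiple).
Compute lcm iteratively: start with first element, then lcm(current, next).
Elements: [16, 17, 34]
lcm(16,17) = 272
lcm(272,34) = 272
Final lcm = 272


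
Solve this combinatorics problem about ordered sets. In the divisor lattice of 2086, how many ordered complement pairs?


Complement pair (a,b): a meet b = bottom, a join b = top.
Here: gcd(a,b)=1 and lcm(a,b)=2086, i.e. a*b=2086 with a,b coprime.
Pairs found: (1,2086), (2,1043), (7,298), (14,149), ... (4 more)
Total ordered pairs: 8


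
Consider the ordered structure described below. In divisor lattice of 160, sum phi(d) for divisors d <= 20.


Divisors of 160 up to 20: [1, 2, 4, 5, 8, 10, 16, 20]
phi values: [1, 1, 2, 4, 4, 4, 8, 8]
Sum = 32


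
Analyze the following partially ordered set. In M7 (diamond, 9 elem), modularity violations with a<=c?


Modular law: if a <= c then a v (b ^ c) = (a v b) ^ c.
Check all triples (a,b,c) with a <= c among 9 elements.
This lattice is modular (diamonds M_m and their chain-products are modular).
Total violating triples: 0


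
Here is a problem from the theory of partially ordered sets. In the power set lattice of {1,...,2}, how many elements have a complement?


An element a is complemented if some b has a meet b = bottom, a join b = top.
every subset A has complement S\A, so all elements are complemented.
Complemented elements: {}, {1}, {2}, {1,2}
Count: 4


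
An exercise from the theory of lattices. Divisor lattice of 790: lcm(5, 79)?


Join=lcm.
gcd(5,79)=1
lcm=395


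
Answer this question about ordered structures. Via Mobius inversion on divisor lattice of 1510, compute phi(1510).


phi(n) = n * prod_{p|n} (1 - 1/p).
Prime divisors of 1510: [2, 5, 151]
phi(1510) = 1510 * (1 - 1/2) * (1 - 1/5) * (1 - 1/151)
phi(1510) = 600


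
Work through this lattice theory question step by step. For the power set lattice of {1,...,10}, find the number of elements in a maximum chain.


A chain is a totally ordered subset; we count the number of elements in a maximum chain.
Compute, for each element x, the size of the longest chain ending at x:
  {}: 1
  {1}: 2
  {2}: 2
  {3}: 2
  {4}: 2
  {5}: 2
  ...
A maximum chain: {} < {1} < {1,2} < {1,2,3} < {1,2,3,4} < {1,2,3,4,5} < {1,2,3,4,5,6} < {1,2,3,4,5,6,7} < {1,2,3,4,5,6,7,8} < {1,2,3,4,5,6,7,8,9} < {1,2,3,4,5,6,7,8,9,10}
Number of elements in the longest chain: 11


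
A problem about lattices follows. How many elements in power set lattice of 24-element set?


Power set = 2^n.
2^24 = 16777216


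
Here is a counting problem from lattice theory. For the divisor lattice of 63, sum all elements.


sigma(n) = sum of divisors.
Divisors of 63: [1, 3, 7, 9, 21, 63]
Sum = 104


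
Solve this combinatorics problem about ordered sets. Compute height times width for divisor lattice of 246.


Height = length of longest chain minus 1; width = size of largest antichain.
A maximum chain: 1 | 41 | 123 | 246  (height 3).
A maximum antichain: {2, 3, 41}  (width 3).
Product = 3 * 3 = 9


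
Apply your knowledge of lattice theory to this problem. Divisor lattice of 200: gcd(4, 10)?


Meet=gcd.
gcd(4,10)=2


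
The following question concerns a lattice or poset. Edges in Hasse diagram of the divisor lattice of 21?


A cover relation a -< b holds when a < b with no c strictly between.
Cover relations:
  1 -< 3
  1 -< 7
  3 -< 21
  7 -< 21
Total: 4


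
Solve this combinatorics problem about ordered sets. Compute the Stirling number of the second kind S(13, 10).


S(n,k) = k*S(n-1,k) + S(n-1,k-1).
S(12,10) = 1705, S(12,9) = 22275
S(13,10) = 10*1705 + 22275 = 17050 + 22275
S(13,10) = 39325


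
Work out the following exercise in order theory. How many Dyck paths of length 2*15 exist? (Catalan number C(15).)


C(n) = C(2n, n) / (n+1).
C(30, 15) = 155117520
C(15) = 155117520 / 16 = 9694845


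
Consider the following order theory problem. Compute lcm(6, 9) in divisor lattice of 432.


In a divisor lattice, join = lcm (least common multiple).
gcd(6,9) = 3
lcm(6,9) = 6*9/gcd = 54/3 = 18


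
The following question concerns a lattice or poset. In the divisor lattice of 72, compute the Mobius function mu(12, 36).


In a divisor lattice, mu(a,b) = mu(b/a) where mu is the classical Mobius function.
b/a = 36/12 = 3
Prime factorization of 3: primes [3]
3 is squarefree with 1 prime factor(s), so mu(3) = (-1)^1 = -1


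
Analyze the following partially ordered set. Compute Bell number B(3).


B(n) = number of set partitions of an n-element set.
B(n) satisfies the recurrence: B(n+1) = sum_k C(n,k)*B(k).
B(3) = 5


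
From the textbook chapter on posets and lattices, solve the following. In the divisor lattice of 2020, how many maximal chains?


A maximal chain goes from the minimum element to a maximal element via cover relations.
Counting all min-to-max paths in the cover graph.
Total maximal chains: 12


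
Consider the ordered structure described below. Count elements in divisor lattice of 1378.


Divisors of 1378: [1, 2, 13, 26, 53, 106, 689, 1378]
Count: 8


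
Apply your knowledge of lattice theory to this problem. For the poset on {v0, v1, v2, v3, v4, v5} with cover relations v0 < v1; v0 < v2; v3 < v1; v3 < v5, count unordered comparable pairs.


A comparable pair {a,b} has a < b or b < a in the order.
Count unordered pairs where one element is strictly below the other.
Examples: {v0,v1}, {v0,v2}, {v1,v3}, {v3,v5}
Total comparable pairs: 4


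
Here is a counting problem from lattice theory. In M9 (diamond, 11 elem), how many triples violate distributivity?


Distributive law: a ^ (b v c) = (a ^ b) v (a ^ c).
Check all 11^3 = 1331 ordered triples (a,b,c).
  e.g. a=a1, b=a2, c=a3: lhs=a1 != rhs=0
  e.g. a=a1, b=a2, c=a4: lhs=a1 != rhs=0
Total violating triples: 504


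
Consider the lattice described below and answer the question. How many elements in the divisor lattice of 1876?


Divisors of 1876: [1, 2, 4, 7, 14, 28, 67, 134, 268, 469, 938, 1876]
Count: 12


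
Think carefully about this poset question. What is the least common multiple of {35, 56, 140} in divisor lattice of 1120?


In a divisor lattice, join = lcm (least common multiple).
Compute lcm iteratively: start with first element, then lcm(current, next).
Elements: [35, 56, 140]
lcm(35,56) = 280
lcm(280,140) = 280
Final lcm = 280


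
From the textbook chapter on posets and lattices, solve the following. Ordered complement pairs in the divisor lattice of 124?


Complement pair (a,b): a meet b = bottom, a join b = top.
Here: gcd(a,b)=1 and lcm(a,b)=124, i.e. a*b=124 with a,b coprime.
Pairs found: (1,124), (4,31), (31,4), (124,1)
Total ordered pairs: 4


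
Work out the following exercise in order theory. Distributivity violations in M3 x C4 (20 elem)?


Distributive law: a ^ (b v c) = (a ^ b) v (a ^ c).
Check all 20^3 = 8000 ordered triples (a,b,c).
  e.g. a=(a1,0), b=(a2,0), c=(a3,0): lhs=(a1,0) != rhs=(0,0)
  e.g. a=(a1,0), b=(a2,0), c=(a3,1): lhs=(a1,0) != rhs=(0,0)
Total violating triples: 384


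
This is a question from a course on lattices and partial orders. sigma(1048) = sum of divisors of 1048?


sigma(n) = sum of divisors.
Divisors of 1048: [1, 2, 4, 8, 131, 262, 524, 1048]
Sum = 1980


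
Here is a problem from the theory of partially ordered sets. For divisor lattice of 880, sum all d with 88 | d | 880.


Interval [88,880] in divisors of 880: [88, 176, 440, 880]
Sum = 1584


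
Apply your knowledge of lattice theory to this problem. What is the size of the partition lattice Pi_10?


B(n) = number of set partitions of an n-element set.
B(n) satisfies the recurrence: B(n+1) = sum_k C(n,k)*B(k).
B(10) = 115975


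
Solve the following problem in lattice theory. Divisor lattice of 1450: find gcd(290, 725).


In a divisor lattice, meet = gcd (greatest common divisor).
By Euclidean algorithm or factoring: gcd(290,725) = 145


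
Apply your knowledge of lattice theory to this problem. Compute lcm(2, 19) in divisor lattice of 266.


In a divisor lattice, join = lcm (least common multiple).
gcd(2,19) = 1
lcm(2,19) = 2*19/gcd = 38/1 = 38


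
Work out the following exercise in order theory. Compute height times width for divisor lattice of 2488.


Height = length of longest chain minus 1; width = size of largest antichain.
A maximum chain: 1 | 311 | 622 | 1244 | 2488  (height 4).
A maximum antichain: {2, 311}  (width 2).
Product = 4 * 2 = 8


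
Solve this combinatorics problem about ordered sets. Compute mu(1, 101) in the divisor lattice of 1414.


In a divisor lattice, mu(a,b) = mu(b/a) where mu is the classical Mobius function.
b/a = 101/1 = 101
Prime factorization of 101: primes [101]
101 is squarefree with 1 prime factor(s), so mu(101) = (-1)^1 = -1


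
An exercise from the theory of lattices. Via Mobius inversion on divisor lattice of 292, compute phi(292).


phi(n) = n * prod_{p|n} (1 - 1/p).
Prime divisors of 292: [2, 73]
phi(292) = 292 * (1 - 1/2) * (1 - 1/73)
phi(292) = 144


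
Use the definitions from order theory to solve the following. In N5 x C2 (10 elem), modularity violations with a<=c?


Modular law: if a <= c then a v (b ^ c) = (a v b) ^ c.
Check all triples (a,b,c) with a <= c among 10 elements.
  e.g. a=(a,0), b=(c,0), c=(b,0): lhs=(a,0) != rhs=(b,0)
  e.g. a=(a,0), b=(c,1), c=(b,0): lhs=(a,0) != rhs=(b,0)
Total violating triples: 6


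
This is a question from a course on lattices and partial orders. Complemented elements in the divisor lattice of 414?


An element a is complemented if some b has a meet b = bottom, a join b = top.
a is complemented iff gcd(a, n/a)=1, i.e. a is a unitary divisor of 414.
Complemented elements: 1, 2, 9, 18, 23, 46, ... (2 more)
Count: 8


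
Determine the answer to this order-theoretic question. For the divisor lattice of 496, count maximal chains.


A maximal chain goes from the minimum element to a maximal element via cover relations.
Counting all min-to-max paths in the cover graph.
Total maximal chains: 5


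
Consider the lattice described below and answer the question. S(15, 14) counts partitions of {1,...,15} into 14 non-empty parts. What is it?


S(n,k) = k*S(n-1,k) + S(n-1,k-1).
S(14,14) = 1, S(14,13) = 91
S(15,14) = 14*1 + 91 = 14 + 91
S(15,14) = 105


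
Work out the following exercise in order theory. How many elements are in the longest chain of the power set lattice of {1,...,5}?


A chain is a totally ordered subset; we count the number of elements in a maximum chain.
Compute, for each element x, the size of the longest chain ending at x:
  {}: 1
  {1}: 2
  {2}: 2
  {3}: 2
  {4}: 2
  {5}: 2
  ...
A maximum chain: {} < {1} < {1,2} < {1,2,3} < {1,2,3,4} < {1,2,3,4,5}
Number of elements in the longest chain: 6


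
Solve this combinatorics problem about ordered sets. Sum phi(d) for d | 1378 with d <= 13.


Divisors of 1378 up to 13: [1, 2, 13]
phi values: [1, 1, 12]
Sum = 14


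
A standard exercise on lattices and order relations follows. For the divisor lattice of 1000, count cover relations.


A cover relation a -< b holds when a < b with no c strictly between.
Cover relations:
  1 -< 2
  1 -< 5
  2 -< 4
  2 -< 10
  4 -< 8
  4 -< 20
  5 -< 10
  5 -< 25
  ...16 more
Total: 24


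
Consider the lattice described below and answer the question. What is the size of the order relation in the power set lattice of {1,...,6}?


The order relation is {(a,b) : a <= b}, reflexive so it includes (a,a).
Examples: ({},{}), ({},{1,2}), ({},{1,2,3}), ({},{1,2,3,4}), ({},{1,2,3,4,5}), ...
Total ordered pairs: 729


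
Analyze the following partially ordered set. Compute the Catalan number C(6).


C(n) = C(2n, n) / (n+1).
C(12, 6) = 924
C(6) = 924 / 7 = 132


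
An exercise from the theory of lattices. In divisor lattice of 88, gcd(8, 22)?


Meet=gcd.
gcd(8,22)=2
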